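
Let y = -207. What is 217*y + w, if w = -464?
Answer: -45383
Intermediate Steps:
217*y + w = 217*(-207) - 464 = -44919 - 464 = -45383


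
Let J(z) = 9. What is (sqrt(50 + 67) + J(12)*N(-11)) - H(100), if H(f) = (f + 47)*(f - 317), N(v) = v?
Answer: 31800 + 3*sqrt(13) ≈ 31811.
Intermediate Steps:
H(f) = (-317 + f)*(47 + f) (H(f) = (47 + f)*(-317 + f) = (-317 + f)*(47 + f))
(sqrt(50 + 67) + J(12)*N(-11)) - H(100) = (sqrt(50 + 67) + 9*(-11)) - (-14899 + 100**2 - 270*100) = (sqrt(117) - 99) - (-14899 + 10000 - 27000) = (3*sqrt(13) - 99) - 1*(-31899) = (-99 + 3*sqrt(13)) + 31899 = 31800 + 3*sqrt(13)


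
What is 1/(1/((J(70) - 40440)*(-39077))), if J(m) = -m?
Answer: 1583009270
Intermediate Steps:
1/(1/((J(70) - 40440)*(-39077))) = 1/(1/(-1*70 - 40440*(-39077))) = 1/(-1/39077/(-70 - 40440)) = 1/(-1/39077/(-40510)) = 1/(-1/40510*(-1/39077)) = 1/(1/1583009270) = 1583009270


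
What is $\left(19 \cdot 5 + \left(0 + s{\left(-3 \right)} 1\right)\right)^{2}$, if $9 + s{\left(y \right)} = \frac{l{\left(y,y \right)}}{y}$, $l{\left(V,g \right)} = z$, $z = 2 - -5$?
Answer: $\frac{63001}{9} \approx 7000.1$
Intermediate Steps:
$z = 7$ ($z = 2 + 5 = 7$)
$l{\left(V,g \right)} = 7$
$s{\left(y \right)} = -9 + \frac{7}{y}$
$\left(19 \cdot 5 + \left(0 + s{\left(-3 \right)} 1\right)\right)^{2} = \left(19 \cdot 5 + \left(0 + \left(-9 + \frac{7}{-3}\right) 1\right)\right)^{2} = \left(95 + \left(0 + \left(-9 + 7 \left(- \frac{1}{3}\right)\right) 1\right)\right)^{2} = \left(95 + \left(0 + \left(-9 - \frac{7}{3}\right) 1\right)\right)^{2} = \left(95 + \left(0 - \frac{34}{3}\right)\right)^{2} = \left(95 - \frac{34}{3}\right)^{2} = \left(\frac{251}{3}\right)^{2} = \frac{63001}{9}$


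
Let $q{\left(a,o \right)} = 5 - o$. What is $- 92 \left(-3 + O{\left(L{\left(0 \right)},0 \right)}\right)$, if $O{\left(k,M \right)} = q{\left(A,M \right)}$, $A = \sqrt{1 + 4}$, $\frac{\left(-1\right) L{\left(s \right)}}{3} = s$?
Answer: $-184$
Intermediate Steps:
$L{\left(s \right)} = - 3 s$
$A = \sqrt{5} \approx 2.2361$
$O{\left(k,M \right)} = 5 - M$
$- 92 \left(-3 + O{\left(L{\left(0 \right)},0 \right)}\right) = - 92 \left(-3 + \left(5 - 0\right)\right) = - 92 \left(-3 + \left(5 + 0\right)\right) = - 92 \left(-3 + 5\right) = - 92 \cdot 2 = \left(-1\right) 184 = -184$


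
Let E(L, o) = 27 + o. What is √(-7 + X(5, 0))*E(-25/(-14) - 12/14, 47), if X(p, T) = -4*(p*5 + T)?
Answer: 74*I*√107 ≈ 765.46*I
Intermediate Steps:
X(p, T) = -20*p - 4*T (X(p, T) = -4*(5*p + T) = -4*(T + 5*p) = -20*p - 4*T)
√(-7 + X(5, 0))*E(-25/(-14) - 12/14, 47) = √(-7 + (-20*5 - 4*0))*(27 + 47) = √(-7 + (-100 + 0))*74 = √(-7 - 100)*74 = √(-107)*74 = (I*√107)*74 = 74*I*√107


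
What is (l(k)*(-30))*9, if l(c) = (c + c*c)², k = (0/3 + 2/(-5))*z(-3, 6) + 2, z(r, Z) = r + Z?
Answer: -69984/125 ≈ -559.87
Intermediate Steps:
z(r, Z) = Z + r
k = ⅘ (k = (0/3 + 2/(-5))*(6 - 3) + 2 = (0*(⅓) + 2*(-⅕))*3 + 2 = (0 - ⅖)*3 + 2 = -⅖*3 + 2 = -6/5 + 2 = ⅘ ≈ 0.80000)
l(c) = (c + c²)²
(l(k)*(-30))*9 = (((⅘)²*(1 + ⅘)²)*(-30))*9 = ((16*(9/5)²/25)*(-30))*9 = (((16/25)*(81/25))*(-30))*9 = ((1296/625)*(-30))*9 = -7776/125*9 = -69984/125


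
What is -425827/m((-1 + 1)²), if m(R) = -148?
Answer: 425827/148 ≈ 2877.2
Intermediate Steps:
-425827/m((-1 + 1)²) = -425827/(-148) = -425827*(-1/148) = 425827/148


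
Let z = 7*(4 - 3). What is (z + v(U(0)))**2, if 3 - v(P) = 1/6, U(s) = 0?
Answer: 3481/36 ≈ 96.694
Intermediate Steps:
v(P) = 17/6 (v(P) = 3 - 1/6 = 17/6)
z = 7 (z = 7*1 = 7)
(z + v(U(0)))**2 = (7 + 17/6)**2 = (59/6)**2 = 3481/36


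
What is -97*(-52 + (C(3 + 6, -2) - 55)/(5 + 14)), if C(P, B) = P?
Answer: 100298/19 ≈ 5278.8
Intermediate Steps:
-97*(-52 + (C(3 + 6, -2) - 55)/(5 + 14)) = -97*(-52 + ((3 + 6) - 55)/(5 + 14)) = -97*(-52 + (9 - 55)/19) = -97*(-52 - 46*1/19) = -97*(-52 - 46/19) = -97*(-1034/19) = 100298/19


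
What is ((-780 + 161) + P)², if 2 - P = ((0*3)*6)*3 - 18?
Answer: 358801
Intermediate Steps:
P = 20 (P = 2 - (((0*3)*6)*3 - 18) = 2 - ((0*6)*3 - 18) = 2 - (0*3 - 18) = 2 - (0 - 18) = 2 - 1*(-18) = 2 + 18 = 20)
((-780 + 161) + P)² = ((-780 + 161) + 20)² = (-619 + 20)² = (-599)² = 358801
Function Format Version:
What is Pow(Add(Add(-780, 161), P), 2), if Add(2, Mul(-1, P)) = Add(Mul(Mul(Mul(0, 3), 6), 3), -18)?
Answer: 358801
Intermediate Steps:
P = 20 (P = Add(2, Mul(-1, Add(Mul(Mul(Mul(0, 3), 6), 3), -18))) = Add(2, Mul(-1, Add(Mul(Mul(0, 6), 3), -18))) = Add(2, Mul(-1, Add(Mul(0, 3), -18))) = Add(2, Mul(-1, Add(0, -18))) = Add(2, Mul(-1, -18)) = Add(2, 18) = 20)
Pow(Add(Add(-780, 161), P), 2) = Pow(Add(Add(-780, 161), 20), 2) = Pow(Add(-619, 20), 2) = Pow(-599, 2) = 358801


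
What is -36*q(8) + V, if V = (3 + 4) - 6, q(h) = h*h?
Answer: -2303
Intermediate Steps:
q(h) = h**2
V = 1 (V = 7 - 6 = 1)
-36*q(8) + V = -36*8**2 + 1 = -36*64 + 1 = -2304 + 1 = -2303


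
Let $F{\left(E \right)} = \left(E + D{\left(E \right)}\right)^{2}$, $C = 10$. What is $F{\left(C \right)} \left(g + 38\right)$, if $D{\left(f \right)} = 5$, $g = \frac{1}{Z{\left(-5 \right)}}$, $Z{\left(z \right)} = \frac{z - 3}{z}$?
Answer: $\frac{69525}{8} \approx 8690.6$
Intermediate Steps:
$Z{\left(z \right)} = \frac{-3 + z}{z}$ ($Z{\left(z \right)} = \frac{z - 3}{z} = \frac{-3 + z}{z}$)
$g = \frac{5}{8}$ ($g = \frac{1}{\frac{1}{-5} \left(-3 - 5\right)} = \frac{1}{\left(- \frac{1}{5}\right) \left(-8\right)} = \frac{1}{\frac{8}{5}} = \frac{5}{8} \approx 0.625$)
$F{\left(E \right)} = \left(5 + E\right)^{2}$ ($F{\left(E \right)} = \left(E + 5\right)^{2} = \left(5 + E\right)^{2}$)
$F{\left(C \right)} \left(g + 38\right) = \left(5 + 10\right)^{2} \left(\frac{5}{8} + 38\right) = 15^{2} \cdot \frac{309}{8} = 225 \cdot \frac{309}{8} = \frac{69525}{8}$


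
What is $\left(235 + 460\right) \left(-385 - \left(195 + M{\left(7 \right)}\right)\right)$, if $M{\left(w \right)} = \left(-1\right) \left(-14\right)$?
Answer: $-412830$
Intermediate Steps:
$M{\left(w \right)} = 14$
$\left(235 + 460\right) \left(-385 - \left(195 + M{\left(7 \right)}\right)\right) = \left(235 + 460\right) \left(-385 - 209\right) = 695 \left(-385 - 209\right) = 695 \left(-594\right) = -412830$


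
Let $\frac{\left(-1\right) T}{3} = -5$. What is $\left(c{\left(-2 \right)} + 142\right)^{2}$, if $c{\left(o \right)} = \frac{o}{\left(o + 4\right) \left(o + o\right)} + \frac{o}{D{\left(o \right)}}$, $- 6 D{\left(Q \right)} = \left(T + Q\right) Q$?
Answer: $\frac{54361129}{2704} \approx 20104.0$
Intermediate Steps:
$T = 15$ ($T = \left(-3\right) \left(-5\right) = 15$)
$D{\left(Q \right)} = - \frac{Q \left(15 + Q\right)}{6}$ ($D{\left(Q \right)} = - \frac{\left(15 + Q\right) Q}{6} = - \frac{Q \left(15 + Q\right)}{6}$)
$c{\left(o \right)} = \frac{1}{2 \left(4 + o\right)} - \frac{6}{15 + o}$ ($c{\left(o \right)} = \frac{o}{\left(o + 4\right) \left(o + o\right)} + \frac{o}{\left(- \frac{1}{6}\right) o \left(15 + o\right)} = \frac{o}{\left(4 + o\right) 2 o} + o \left(- \frac{6}{o \left(15 + o\right)}\right) = \frac{o}{2 o \left(4 + o\right)} - \frac{6}{15 + o} = o \frac{1}{2 o \left(4 + o\right)} - \frac{6}{15 + o} = \frac{1}{2 \left(4 + o\right)} - \frac{6}{15 + o}$)
$\left(c{\left(-2 \right)} + 142\right)^{2} = \left(\frac{11 \left(-3 - -2\right)}{2 \left(4 - 2\right) \left(15 - 2\right)} + 142\right)^{2} = \left(\frac{11 \left(-3 + 2\right)}{2 \cdot 2 \cdot 13} + 142\right)^{2} = \left(\frac{11}{2} \cdot \frac{1}{2} \cdot \frac{1}{13} \left(-1\right) + 142\right)^{2} = \left(- \frac{11}{52} + 142\right)^{2} = \left(\frac{7373}{52}\right)^{2} = \frac{54361129}{2704}$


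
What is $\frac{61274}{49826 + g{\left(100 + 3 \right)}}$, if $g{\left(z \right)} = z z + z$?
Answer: $\frac{30637}{30269} \approx 1.0122$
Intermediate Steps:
$g{\left(z \right)} = z + z^{2}$ ($g{\left(z \right)} = z^{2} + z = z + z^{2}$)
$\frac{61274}{49826 + g{\left(100 + 3 \right)}} = \frac{61274}{49826 + \left(100 + 3\right) \left(1 + \left(100 + 3\right)\right)} = \frac{61274}{49826 + 103 \left(1 + 103\right)} = \frac{61274}{49826 + 103 \cdot 104} = \frac{61274}{49826 + 10712} = \frac{61274}{60538} = 61274 \cdot \frac{1}{60538} = \frac{30637}{30269}$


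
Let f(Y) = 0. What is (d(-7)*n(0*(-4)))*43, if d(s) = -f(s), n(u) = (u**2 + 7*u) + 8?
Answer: 0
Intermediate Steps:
n(u) = 8 + u**2 + 7*u
d(s) = 0 (d(s) = -1*0 = 0)
(d(-7)*n(0*(-4)))*43 = (0*(8 + (0*(-4))**2 + 7*(0*(-4))))*43 = (0*(8 + 0**2 + 7*0))*43 = (0*(8 + 0 + 0))*43 = (0*8)*43 = 0*43 = 0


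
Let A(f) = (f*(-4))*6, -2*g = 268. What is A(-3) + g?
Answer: -62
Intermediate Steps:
g = -134 (g = -½*268 = -134)
A(f) = -24*f (A(f) = -4*f*6 = -24*f)
A(-3) + g = -24*(-3) - 134 = 72 - 134 = -62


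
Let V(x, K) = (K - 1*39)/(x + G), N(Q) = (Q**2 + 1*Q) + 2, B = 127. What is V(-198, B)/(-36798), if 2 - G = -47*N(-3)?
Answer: -11/827955 ≈ -1.3286e-5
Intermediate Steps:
N(Q) = 2 + Q + Q**2 (N(Q) = (Q**2 + Q) + 2 = (Q + Q**2) + 2 = 2 + Q + Q**2)
G = 378 (G = 2 - (-47)*(2 - 3 + (-3)**2) = 2 - (-47)*(2 - 3 + 9) = 2 - (-47)*8 = 2 - 1*(-376) = 2 + 376 = 378)
V(x, K) = (-39 + K)/(378 + x) (V(x, K) = (K - 1*39)/(x + 378) = (K - 39)/(378 + x) = (-39 + K)/(378 + x))
V(-198, B)/(-36798) = ((-39 + 127)/(378 - 198))/(-36798) = (88/180)*(-1/36798) = ((1/180)*88)*(-1/36798) = (22/45)*(-1/36798) = -11/827955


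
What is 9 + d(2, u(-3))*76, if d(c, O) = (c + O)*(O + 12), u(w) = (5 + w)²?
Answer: 7305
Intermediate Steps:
d(c, O) = (12 + O)*(O + c) (d(c, O) = (O + c)*(12 + O) = (12 + O)*(O + c))
9 + d(2, u(-3))*76 = 9 + (((5 - 3)²)² + 12*(5 - 3)² + 12*2 + (5 - 3)²*2)*76 = 9 + ((2²)² + 12*2² + 24 + 2²*2)*76 = 9 + (4² + 12*4 + 24 + 4*2)*76 = 9 + (16 + 48 + 24 + 8)*76 = 9 + 96*76 = 9 + 7296 = 7305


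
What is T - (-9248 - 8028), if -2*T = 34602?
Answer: -25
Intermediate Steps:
T = -17301 (T = -½*34602 = -17301)
T - (-9248 - 8028) = -17301 - (-9248 - 8028) = -17301 - 1*(-17276) = -17301 + 17276 = -25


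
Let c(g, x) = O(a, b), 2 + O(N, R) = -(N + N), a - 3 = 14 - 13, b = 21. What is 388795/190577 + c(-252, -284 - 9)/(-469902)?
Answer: 91348726930/44776256727 ≈ 2.0401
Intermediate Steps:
a = 4 (a = 3 + (14 - 13) = 3 + 1 = 4)
O(N, R) = -2 - 2*N (O(N, R) = -2 - (N + N) = -2 - 2*N)
c(g, x) = -10 (c(g, x) = -2 - 2*4 = -2 - 8 = -10)
388795/190577 + c(-252, -284 - 9)/(-469902) = 388795/190577 - 10/(-469902) = 388795*(1/190577) - 10*(-1/469902) = 388795/190577 + 5/234951 = 91348726930/44776256727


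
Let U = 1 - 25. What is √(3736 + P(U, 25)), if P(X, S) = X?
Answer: 8*√58 ≈ 60.926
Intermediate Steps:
U = -24
√(3736 + P(U, 25)) = √(3736 - 24) = √3712 = 8*√58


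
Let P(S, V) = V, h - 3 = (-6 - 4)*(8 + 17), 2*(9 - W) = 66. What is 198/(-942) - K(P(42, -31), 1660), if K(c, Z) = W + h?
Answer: 42514/157 ≈ 270.79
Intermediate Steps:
W = -24 (W = 9 - ½*66 = 9 - 33 = -24)
h = -247 (h = 3 + (-6 - 4)*(8 + 17) = 3 - 10*25 = 3 - 250 = -247)
K(c, Z) = -271 (K(c, Z) = -24 - 247 = -271)
198/(-942) - K(P(42, -31), 1660) = 198/(-942) - 1*(-271) = 198*(-1/942) + 271 = -33/157 + 271 = 42514/157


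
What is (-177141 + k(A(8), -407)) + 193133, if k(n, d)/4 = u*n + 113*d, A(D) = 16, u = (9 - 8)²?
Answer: -167908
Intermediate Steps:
u = 1 (u = 1² = 1)
k(n, d) = 4*n + 452*d (k(n, d) = 4*(1*n + 113*d) = 4*(n + 113*d) = 4*n + 452*d)
(-177141 + k(A(8), -407)) + 193133 = (-177141 + (4*16 + 452*(-407))) + 193133 = (-177141 + (64 - 183964)) + 193133 = (-177141 - 183900) + 193133 = -361041 + 193133 = -167908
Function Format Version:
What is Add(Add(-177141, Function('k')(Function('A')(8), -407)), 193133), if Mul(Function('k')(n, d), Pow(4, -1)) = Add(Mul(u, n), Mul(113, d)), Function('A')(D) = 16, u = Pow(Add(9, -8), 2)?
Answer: -167908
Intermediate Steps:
u = 1 (u = Pow(1, 2) = 1)
Function('k')(n, d) = Add(Mul(4, n), Mul(452, d)) (Function('k')(n, d) = Mul(4, Add(Mul(1, n), Mul(113, d))) = Mul(4, Add(n, Mul(113, d))) = Add(Mul(4, n), Mul(452, d)))
Add(Add(-177141, Function('k')(Function('A')(8), -407)), 193133) = Add(Add(-177141, Add(Mul(4, 16), Mul(452, -407))), 193133) = Add(Add(-177141, Add(64, -183964)), 193133) = Add(Add(-177141, -183900), 193133) = Add(-361041, 193133) = -167908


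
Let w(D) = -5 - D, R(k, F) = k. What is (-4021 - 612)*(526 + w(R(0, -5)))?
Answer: -2413793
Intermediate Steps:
(-4021 - 612)*(526 + w(R(0, -5))) = (-4021 - 612)*(526 + (-5 - 1*0)) = -4633*(526 + (-5 + 0)) = -4633*(526 - 5) = -4633*521 = -2413793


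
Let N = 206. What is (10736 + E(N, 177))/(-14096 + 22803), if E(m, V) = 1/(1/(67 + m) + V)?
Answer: 518785265/420739654 ≈ 1.2330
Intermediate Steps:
E(m, V) = 1/(V + 1/(67 + m))
(10736 + E(N, 177))/(-14096 + 22803) = (10736 + (67 + 206)/(1 + 67*177 + 177*206))/(-14096 + 22803) = (10736 + 273/(1 + 11859 + 36462))/8707 = (10736 + 273/48322)*(1/8707) = (518785265/48322)*(1/8707) = 518785265/420739654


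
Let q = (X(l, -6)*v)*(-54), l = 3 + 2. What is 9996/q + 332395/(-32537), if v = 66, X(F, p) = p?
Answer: -565224569/57980934 ≈ -9.7485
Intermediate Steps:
l = 5
q = 21384 (q = -6*66*(-54) = -396*(-54) = 21384)
9996/q + 332395/(-32537) = 9996/21384 + 332395/(-32537) = 9996*(1/21384) + 332395*(-1/32537) = 833/1782 - 332395/32537 = -565224569/57980934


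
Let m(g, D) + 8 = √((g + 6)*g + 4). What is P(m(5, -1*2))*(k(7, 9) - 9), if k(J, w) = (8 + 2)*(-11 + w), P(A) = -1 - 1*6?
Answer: 203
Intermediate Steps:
m(g, D) = -8 + √(4 + g*(6 + g)) (m(g, D) = -8 + √((g + 6)*g + 4) = -8 + √((6 + g)*g + 4) = -8 + √(g*(6 + g) + 4) = -8 + √(4 + g*(6 + g)))
P(A) = -7 (P(A) = -1 - 6 = -7)
k(J, w) = -110 + 10*w (k(J, w) = 10*(-11 + w) = -110 + 10*w)
P(m(5, -1*2))*(k(7, 9) - 9) = -7*((-110 + 10*9) - 9) = -7*((-110 + 90) - 9) = -7*(-20 - 9) = -7*(-29) = 203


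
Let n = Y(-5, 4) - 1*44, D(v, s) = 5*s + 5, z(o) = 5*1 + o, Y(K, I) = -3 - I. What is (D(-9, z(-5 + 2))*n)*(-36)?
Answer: 27540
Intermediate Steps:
z(o) = 5 + o
D(v, s) = 5 + 5*s
n = -51 (n = (-3 - 1*4) - 1*44 = (-3 - 4) - 44 = -7 - 44 = -51)
(D(-9, z(-5 + 2))*n)*(-36) = ((5 + 5*(5 + (-5 + 2)))*(-51))*(-36) = ((5 + 5*(5 - 3))*(-51))*(-36) = ((5 + 5*2)*(-51))*(-36) = ((5 + 10)*(-51))*(-36) = (15*(-51))*(-36) = -765*(-36) = 27540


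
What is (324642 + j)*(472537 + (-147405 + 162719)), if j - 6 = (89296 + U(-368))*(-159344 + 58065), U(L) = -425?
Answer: -4390874318405211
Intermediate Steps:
j = -9000766003 (j = 6 + (89296 - 425)*(-159344 + 58065) = 6 + 88871*(-101279) = 6 - 9000766009 = -9000766003)
(324642 + j)*(472537 + (-147405 + 162719)) = (324642 - 9000766003)*(472537 + (-147405 + 162719)) = -9000441361*(472537 + 15314) = -9000441361*487851 = -4390874318405211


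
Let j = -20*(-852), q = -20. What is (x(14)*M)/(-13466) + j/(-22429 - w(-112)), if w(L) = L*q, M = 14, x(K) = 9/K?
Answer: -76560887/110730918 ≈ -0.69141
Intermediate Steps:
j = 17040
w(L) = -20*L (w(L) = L*(-20) = -20*L)
(x(14)*M)/(-13466) + j/(-22429 - w(-112)) = ((9/14)*14)/(-13466) + 17040/(-22429 - (-20)*(-112)) = ((9*(1/14))*14)*(-1/13466) + 17040/(-22429 - 1*2240) = ((9/14)*14)*(-1/13466) + 17040/(-22429 - 2240) = 9*(-1/13466) + 17040/(-24669) = -9/13466 + 17040*(-1/24669) = -9/13466 - 5680/8223 = -76560887/110730918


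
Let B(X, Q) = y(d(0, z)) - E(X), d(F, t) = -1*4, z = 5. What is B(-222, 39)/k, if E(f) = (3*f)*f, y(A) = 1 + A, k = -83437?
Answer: 147855/83437 ≈ 1.7721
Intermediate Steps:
d(F, t) = -4
E(f) = 3*f²
B(X, Q) = -3 - 3*X² (B(X, Q) = (1 - 4) - 3*X² = -3 - 3*X²)
B(-222, 39)/k = (-3 - 3*(-222)²)/(-83437) = (-3 - 3*49284)*(-1/83437) = (-3 - 147852)*(-1/83437) = -147855*(-1/83437) = 147855/83437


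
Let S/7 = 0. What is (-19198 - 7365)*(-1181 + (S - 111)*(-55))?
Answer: -130796212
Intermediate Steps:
S = 0 (S = 7*0 = 0)
(-19198 - 7365)*(-1181 + (S - 111)*(-55)) = (-19198 - 7365)*(-1181 + (0 - 111)*(-55)) = -26563*(-1181 - 111*(-55)) = -26563*(-1181 + 6105) = -26563*4924 = -130796212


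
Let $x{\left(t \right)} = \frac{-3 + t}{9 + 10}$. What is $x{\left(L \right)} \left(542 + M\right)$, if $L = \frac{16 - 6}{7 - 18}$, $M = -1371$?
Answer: $\frac{35647}{209} \approx 170.56$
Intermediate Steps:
$L = - \frac{10}{11}$ ($L = \frac{10}{-11} = 10 \left(- \frac{1}{11}\right) = - \frac{10}{11} \approx -0.90909$)
$x{\left(t \right)} = - \frac{3}{19} + \frac{t}{19}$ ($x{\left(t \right)} = \frac{-3 + t}{19} = \left(-3 + t\right) \frac{1}{19} = - \frac{3}{19} + \frac{t}{19}$)
$x{\left(L \right)} \left(542 + M\right) = \left(- \frac{3}{19} + \frac{1}{19} \left(- \frac{10}{11}\right)\right) \left(542 - 1371\right) = \left(- \frac{3}{19} - \frac{10}{209}\right) \left(-829\right) = \left(- \frac{43}{209}\right) \left(-829\right) = \frac{35647}{209}$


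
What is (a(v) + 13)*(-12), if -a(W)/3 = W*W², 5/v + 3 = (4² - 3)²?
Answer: -178396419/1143574 ≈ -156.00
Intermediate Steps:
v = 5/166 (v = 5/(-3 + (4² - 3)²) = 5/(-3 + (16 - 3)²) = 5/(-3 + 13²) = 5/(-3 + 169) = 5/166 ≈ 0.030120)
a(W) = -3*W³ (a(W) = -3*W*W² = -3*W³)
(a(v) + 13)*(-12) = (-3*(5/166)³ + 13)*(-12) = (-3*125/4574296 + 13)*(-12) = (-375/4574296 + 13)*(-12) = (59465473/4574296)*(-12) = -178396419/1143574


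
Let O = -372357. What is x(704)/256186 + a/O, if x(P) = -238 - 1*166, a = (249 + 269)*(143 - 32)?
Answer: -2480102476/15898775067 ≈ -0.15599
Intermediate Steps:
a = 57498 (a = 518*111 = 57498)
x(P) = -404 (x(P) = -238 - 166 = -404)
x(704)/256186 + a/O = -404/256186 + 57498/(-372357) = -404*1/256186 + 57498*(-1/372357) = -202/128093 - 19166/124119 = -2480102476/15898775067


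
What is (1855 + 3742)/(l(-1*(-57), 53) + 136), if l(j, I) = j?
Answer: 29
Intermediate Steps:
(1855 + 3742)/(l(-1*(-57), 53) + 136) = (1855 + 3742)/(-1*(-57) + 136) = 5597/(57 + 136) = 5597/193 = 5597*(1/193) = 29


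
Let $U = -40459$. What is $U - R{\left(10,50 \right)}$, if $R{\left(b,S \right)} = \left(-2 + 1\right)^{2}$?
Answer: $-40460$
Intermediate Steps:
$R{\left(b,S \right)} = 1$ ($R{\left(b,S \right)} = \left(-1\right)^{2} = 1$)
$U - R{\left(10,50 \right)} = -40459 - 1 = -40460$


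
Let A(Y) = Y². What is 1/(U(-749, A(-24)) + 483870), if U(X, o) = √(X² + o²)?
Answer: 483870/234129284123 - √892777/234129284123 ≈ 2.0626e-6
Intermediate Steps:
1/(U(-749, A(-24)) + 483870) = 1/(√((-749)² + ((-24)²)²) + 483870) = 1/(√(561001 + 576²) + 483870) = 1/(√(561001 + 331776) + 483870) = 1/(√892777 + 483870) = 1/(483870 + √892777)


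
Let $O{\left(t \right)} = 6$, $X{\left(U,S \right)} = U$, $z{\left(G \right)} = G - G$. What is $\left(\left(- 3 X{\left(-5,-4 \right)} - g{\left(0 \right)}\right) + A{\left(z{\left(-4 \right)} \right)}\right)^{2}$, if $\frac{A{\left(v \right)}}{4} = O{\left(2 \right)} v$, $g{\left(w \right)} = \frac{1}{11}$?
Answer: $\frac{26896}{121} \approx 222.28$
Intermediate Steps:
$z{\left(G \right)} = 0$
$g{\left(w \right)} = \frac{1}{11}$
$A{\left(v \right)} = 24 v$ ($A{\left(v \right)} = 4 \cdot 6 v = 24 v$)
$\left(\left(- 3 X{\left(-5,-4 \right)} - g{\left(0 \right)}\right) + A{\left(z{\left(-4 \right)} \right)}\right)^{2} = \left(\left(\left(-3\right) \left(-5\right) - \frac{1}{11}\right) + 24 \cdot 0\right)^{2} = \left(\left(15 - \frac{1}{11}\right) + 0\right)^{2} = \left(\frac{164}{11} + 0\right)^{2} = \left(\frac{164}{11}\right)^{2} = \frac{26896}{121}$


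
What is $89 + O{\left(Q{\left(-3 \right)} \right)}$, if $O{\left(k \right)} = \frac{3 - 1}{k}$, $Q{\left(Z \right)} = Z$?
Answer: $\frac{265}{3} \approx 88.333$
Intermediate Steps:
$O{\left(k \right)} = \frac{2}{k}$
$89 + O{\left(Q{\left(-3 \right)} \right)} = 89 + \frac{2}{-3} = 89 + 2 \left(- \frac{1}{3}\right) = 89 - \frac{2}{3} = \frac{265}{3}$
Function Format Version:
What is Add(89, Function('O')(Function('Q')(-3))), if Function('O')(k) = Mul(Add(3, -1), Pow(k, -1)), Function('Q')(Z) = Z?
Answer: Rational(265, 3) ≈ 88.333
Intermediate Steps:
Function('O')(k) = Mul(2, Pow(k, -1))
Add(89, Function('O')(Function('Q')(-3))) = Add(89, Mul(2, Pow(-3, -1))) = Add(89, Mul(2, Rational(-1, 3))) = Add(89, Rational(-2, 3)) = Rational(265, 3)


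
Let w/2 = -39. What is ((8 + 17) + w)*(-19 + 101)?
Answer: -4346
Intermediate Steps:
w = -78 (w = 2*(-39) = -78)
((8 + 17) + w)*(-19 + 101) = ((8 + 17) - 78)*(-19 + 101) = (25 - 78)*82 = -53*82 = -4346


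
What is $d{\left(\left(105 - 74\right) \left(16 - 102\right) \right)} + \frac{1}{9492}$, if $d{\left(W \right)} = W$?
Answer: $- \frac{25305671}{9492} \approx -2666.0$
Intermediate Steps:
$d{\left(\left(105 - 74\right) \left(16 - 102\right) \right)} + \frac{1}{9492} = \left(105 - 74\right) \left(16 - 102\right) + \frac{1}{9492} = 31 \left(-86\right) + \frac{1}{9492} = -2666 + \frac{1}{9492} = - \frac{25305671}{9492}$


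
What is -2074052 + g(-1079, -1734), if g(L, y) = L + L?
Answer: -2076210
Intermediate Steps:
g(L, y) = 2*L
-2074052 + g(-1079, -1734) = -2074052 + 2*(-1079) = -2074052 - 2158 = -2076210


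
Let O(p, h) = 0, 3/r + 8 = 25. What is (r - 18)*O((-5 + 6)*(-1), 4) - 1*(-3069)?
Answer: 3069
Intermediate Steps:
r = 3/17 (r = 3/(-8 + 25) = 3/17 ≈ 0.17647)
(r - 18)*O((-5 + 6)*(-1), 4) - 1*(-3069) = (3/17 - 18)*0 - 1*(-3069) = -303/17*0 + 3069 = 0 + 3069 = 3069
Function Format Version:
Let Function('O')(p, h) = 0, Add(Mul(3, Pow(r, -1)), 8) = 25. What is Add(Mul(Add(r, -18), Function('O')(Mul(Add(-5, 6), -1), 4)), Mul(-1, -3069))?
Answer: 3069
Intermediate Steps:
r = Rational(3, 17) (r = Mul(3, Pow(Add(-8, 25), -1)) = Mul(3, Pow(17, -1)) = Mul(3, Rational(1, 17)) = Rational(3, 17) ≈ 0.17647)
Add(Mul(Add(r, -18), Function('O')(Mul(Add(-5, 6), -1), 4)), Mul(-1, -3069)) = Add(Mul(Add(Rational(3, 17), -18), 0), Mul(-1, -3069)) = Add(Mul(Rational(-303, 17), 0), 3069) = Add(0, 3069) = 3069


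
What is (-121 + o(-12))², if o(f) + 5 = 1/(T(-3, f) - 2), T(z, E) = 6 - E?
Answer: 4060225/256 ≈ 15860.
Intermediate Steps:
o(f) = -5 + 1/(4 - f) (o(f) = -5 + 1/((6 - f) - 2) = -5 + 1/(4 - f))
(-121 + o(-12))² = (-121 + (19 - 5*(-12))/(-4 - 12))² = (-121 + (19 + 60)/(-16))² = (-121 - 1/16*79)² = (-121 - 79/16)² = (-2015/16)² = 4060225/256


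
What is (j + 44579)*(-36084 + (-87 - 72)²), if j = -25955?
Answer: -201195072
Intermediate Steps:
(j + 44579)*(-36084 + (-87 - 72)²) = (-25955 + 44579)*(-36084 + (-87 - 72)²) = 18624*(-36084 + (-159)²) = 18624*(-36084 + 25281) = 18624*(-10803) = -201195072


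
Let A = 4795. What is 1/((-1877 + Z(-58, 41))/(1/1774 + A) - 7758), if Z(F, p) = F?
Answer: -8506331/65995548588 ≈ -0.00012889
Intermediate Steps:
1/((-1877 + Z(-58, 41))/(1/1774 + A) - 7758) = 1/((-1877 - 58)/(1/1774 + 4795) - 7758) = 1/(-1935/(1/1774 + 4795) - 7758) = 1/(-1935/8506331/1774 - 7758) = 1/(-1935*1774/8506331 - 7758) = 1/(-3432690/8506331 - 7758) = 1/(-65995548588/8506331) = -8506331/65995548588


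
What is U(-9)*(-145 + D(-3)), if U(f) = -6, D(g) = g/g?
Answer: 864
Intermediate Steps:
D(g) = 1
U(-9)*(-145 + D(-3)) = -6*(-145 + 1) = -6*(-144) = 864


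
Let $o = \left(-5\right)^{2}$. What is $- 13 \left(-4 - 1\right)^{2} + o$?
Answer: $-300$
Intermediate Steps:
$o = 25$
$- 13 \left(-4 - 1\right)^{2} + o = - 13 \left(-4 - 1\right)^{2} + 25 = - 13 \left(-5\right)^{2} + 25 = \left(-13\right) 25 + 25 = -325 + 25 = -300$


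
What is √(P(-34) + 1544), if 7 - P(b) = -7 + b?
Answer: 2*√398 ≈ 39.900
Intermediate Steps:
P(b) = 14 - b (P(b) = 7 - (-7 + b) = 7 + (7 - b) = 14 - b)
√(P(-34) + 1544) = √((14 - 1*(-34)) + 1544) = √((14 + 34) + 1544) = √(48 + 1544) = √1592 = 2*√398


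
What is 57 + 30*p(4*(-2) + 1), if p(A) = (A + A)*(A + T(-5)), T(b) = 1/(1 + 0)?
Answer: 2577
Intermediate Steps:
T(b) = 1 (T(b) = 1/1 = 1)
p(A) = 2*A*(1 + A) (p(A) = (A + A)*(A + 1) = (2*A)*(1 + A) = 2*A*(1 + A))
57 + 30*p(4*(-2) + 1) = 57 + 30*(2*(4*(-2) + 1)*(1 + (4*(-2) + 1))) = 57 + 30*(2*(-8 + 1)*(1 + (-8 + 1))) = 57 + 30*(2*(-7)*(1 - 7)) = 57 + 30*(2*(-7)*(-6)) = 57 + 30*84 = 57 + 2520 = 2577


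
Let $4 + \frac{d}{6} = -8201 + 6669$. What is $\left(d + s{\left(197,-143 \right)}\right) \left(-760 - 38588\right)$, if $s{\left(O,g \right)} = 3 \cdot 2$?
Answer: $362395080$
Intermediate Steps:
$s{\left(O,g \right)} = 6$
$d = -9216$ ($d = -24 + 6 \left(-8201 + 6669\right) = -24 + 6 \left(-1532\right) = -24 - 9192 = -9216$)
$\left(d + s{\left(197,-143 \right)}\right) \left(-760 - 38588\right) = \left(-9216 + 6\right) \left(-760 - 38588\right) = \left(-9210\right) \left(-39348\right) = 362395080$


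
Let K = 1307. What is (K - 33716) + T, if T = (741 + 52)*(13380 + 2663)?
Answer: 12689690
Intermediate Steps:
T = 12722099 (T = 793*16043 = 12722099)
(K - 33716) + T = (1307 - 33716) + 12722099 = -32409 + 12722099 = 12689690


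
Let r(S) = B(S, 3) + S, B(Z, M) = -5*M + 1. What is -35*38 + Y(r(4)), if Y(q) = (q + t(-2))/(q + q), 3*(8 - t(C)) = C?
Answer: -19949/15 ≈ -1329.9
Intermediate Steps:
t(C) = 8 - C/3
B(Z, M) = 1 - 5*M
r(S) = -14 + S (r(S) = (1 - 5*3) + S = (1 - 15) + S = -14 + S)
Y(q) = (26/3 + q)/(2*q) (Y(q) = (q + (8 - 1/3*(-2)))/(q + q) = (q + (8 + 2/3))/((2*q)) = (q + 26/3)*(1/(2*q)) = (26/3 + q)*(1/(2*q)) = (26/3 + q)/(2*q))
-35*38 + Y(r(4)) = -35*38 + (26 + 3*(-14 + 4))/(6*(-14 + 4)) = -1330 + (1/6)*(26 + 3*(-10))/(-10) = -1330 + (1/6)*(-1/10)*(26 - 30) = -1330 + (1/6)*(-1/10)*(-4) = -1330 + 1/15 = -19949/15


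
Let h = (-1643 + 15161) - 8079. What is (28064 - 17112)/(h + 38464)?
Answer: 10952/43903 ≈ 0.24946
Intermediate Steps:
h = 5439 (h = 13518 - 8079 = 5439)
(28064 - 17112)/(h + 38464) = (28064 - 17112)/(5439 + 38464) = 10952/43903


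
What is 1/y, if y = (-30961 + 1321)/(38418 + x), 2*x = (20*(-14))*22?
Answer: -17669/14820 ≈ -1.1922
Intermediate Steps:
x = -3080 (x = ((20*(-14))*22)/2 = (-280*22)/2 = (1/2)*(-6160) = -3080)
y = -14820/17669 (y = (-30961 + 1321)/(38418 - 3080) = -29640/35338 = -29640*1/35338 = -14820/17669 ≈ -0.83876)
1/y = 1/(-14820/17669) = -17669/14820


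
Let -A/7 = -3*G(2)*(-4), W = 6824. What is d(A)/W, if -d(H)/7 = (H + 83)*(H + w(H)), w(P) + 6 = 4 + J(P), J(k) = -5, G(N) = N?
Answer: -104125/6824 ≈ -15.259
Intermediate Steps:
A = -168 (A = -7*(-3*2)*(-4) = -(-42)*(-4) = -7*24 = -168)
w(P) = -7 (w(P) = -6 + (4 - 5) = -6 - 1 = -7)
d(H) = -7*(-7 + H)*(83 + H) (d(H) = -7*(H + 83)*(H - 7) = -7*(83 + H)*(-7 + H) = -7*(-7 + H)*(83 + H))
d(A)/W = (4067 - 532*(-168) - 7*(-168)²)/6824 = (4067 + 89376 - 7*28224)*(1/6824) = (4067 + 89376 - 197568)*(1/6824) = -104125*1/6824 = -104125/6824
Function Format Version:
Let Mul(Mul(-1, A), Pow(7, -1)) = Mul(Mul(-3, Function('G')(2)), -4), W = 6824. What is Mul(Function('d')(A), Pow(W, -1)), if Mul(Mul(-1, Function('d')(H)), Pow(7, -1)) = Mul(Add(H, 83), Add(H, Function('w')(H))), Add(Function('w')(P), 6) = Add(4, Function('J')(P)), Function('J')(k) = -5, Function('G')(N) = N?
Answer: Rational(-104125, 6824) ≈ -15.259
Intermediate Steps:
A = -168 (A = Mul(-7, Mul(Mul(-3, 2), -4)) = Mul(-7, Mul(-6, -4)) = Mul(-7, 24) = -168)
Function('w')(P) = -7 (Function('w')(P) = Add(-6, Add(4, -5)) = Add(-6, -1) = -7)
Function('d')(H) = Mul(-7, Add(-7, H), Add(83, H)) (Function('d')(H) = Mul(-7, Mul(Add(H, 83), Add(H, -7))) = Mul(-7, Mul(Add(83, H), Add(-7, H))) = Mul(-7, Mul(Add(-7, H), Add(83, H))) = Mul(-7, Add(-7, H), Add(83, H)))
Mul(Function('d')(A), Pow(W, -1)) = Mul(Add(4067, Mul(-532, -168), Mul(-7, Pow(-168, 2))), Pow(6824, -1)) = Mul(Add(4067, 89376, Mul(-7, 28224)), Rational(1, 6824)) = Mul(Add(4067, 89376, -197568), Rational(1, 6824)) = Mul(-104125, Rational(1, 6824)) = Rational(-104125, 6824)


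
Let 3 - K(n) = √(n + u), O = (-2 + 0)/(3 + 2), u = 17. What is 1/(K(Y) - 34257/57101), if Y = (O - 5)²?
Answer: -97818295575/1646552387527 - 16302621005*√1154/3293104775054 ≈ -0.22758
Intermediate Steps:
O = -⅖ (O = -2/5 = -2*⅕ = -⅖ ≈ -0.40000)
Y = 729/25 (Y = (-⅖ - 5)² = (-27/5)² = 729/25 ≈ 29.160)
K(n) = 3 - √(17 + n) (K(n) = 3 - √(n + 17) = 3 - √(17 + n))
1/(K(Y) - 34257/57101) = 1/((3 - √(17 + 729/25)) - 34257/57101) = 1/((3 - √(1154/25)) - 34257*1/57101) = 1/((3 - √1154/5) - 34257/57101) = 1/(137046/57101 - √1154/5)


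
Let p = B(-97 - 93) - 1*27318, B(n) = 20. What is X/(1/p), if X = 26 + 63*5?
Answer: -9308618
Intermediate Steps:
X = 341 (X = 26 + 315 = 341)
p = -27298 (p = 20 - 1*27318 = 20 - 27318 = -27298)
X/(1/p) = 341/(1/(-27298)) = 341/(-1/27298) = 341*(-27298) = -9308618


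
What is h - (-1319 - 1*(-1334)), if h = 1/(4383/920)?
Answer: -64825/4383 ≈ -14.790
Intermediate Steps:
h = 920/4383 (h = 1/(4383*(1/920)) = 1/(4383/920) = 920/4383 ≈ 0.20990)
h - (-1319 - 1*(-1334)) = 920/4383 - (-1319 - 1*(-1334)) = 920/4383 - (-1319 + 1334) = 920/4383 - 1*15 = 920/4383 - 15 = -64825/4383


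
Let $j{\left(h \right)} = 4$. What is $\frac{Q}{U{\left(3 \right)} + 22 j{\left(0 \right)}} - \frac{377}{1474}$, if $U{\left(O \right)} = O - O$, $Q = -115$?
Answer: $- \frac{9213}{5896} \approx -1.5626$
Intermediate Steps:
$U{\left(O \right)} = 0$
$\frac{Q}{U{\left(3 \right)} + 22 j{\left(0 \right)}} - \frac{377}{1474} = - \frac{115}{0 + 22 \cdot 4} - \frac{377}{1474} = - \frac{115}{0 + 88} - \frac{377}{1474} = - \frac{115}{88} - \frac{377}{1474} = - \frac{9213}{5896}$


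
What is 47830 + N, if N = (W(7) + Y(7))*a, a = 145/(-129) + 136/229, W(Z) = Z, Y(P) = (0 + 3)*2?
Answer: 1412742437/29541 ≈ 47823.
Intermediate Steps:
Y(P) = 6 (Y(P) = 3*2 = 6)
a = -15661/29541 (a = 145*(-1/129) + 136*(1/229) = -145/129 + 136/229 = -15661/29541 ≈ -0.53014)
N = -203593/29541 (N = (7 + 6)*(-15661/29541) = 13*(-15661/29541) = -203593/29541 ≈ -6.8919)
47830 + N = 47830 - 203593/29541 = 1412742437/29541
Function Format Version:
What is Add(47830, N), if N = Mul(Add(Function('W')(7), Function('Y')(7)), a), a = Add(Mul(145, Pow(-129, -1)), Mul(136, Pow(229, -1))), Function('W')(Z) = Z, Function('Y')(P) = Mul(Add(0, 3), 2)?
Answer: Rational(1412742437, 29541) ≈ 47823.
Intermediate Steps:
Function('Y')(P) = 6 (Function('Y')(P) = Mul(3, 2) = 6)
a = Rational(-15661, 29541) (a = Add(Mul(145, Rational(-1, 129)), Mul(136, Rational(1, 229))) = Add(Rational(-145, 129), Rational(136, 229)) = Rational(-15661, 29541) ≈ -0.53014)
N = Rational(-203593, 29541) (N = Mul(Add(7, 6), Rational(-15661, 29541)) = Mul(13, Rational(-15661, 29541)) = Rational(-203593, 29541) ≈ -6.8919)
Add(47830, N) = Add(47830, Rational(-203593, 29541)) = Rational(1412742437, 29541)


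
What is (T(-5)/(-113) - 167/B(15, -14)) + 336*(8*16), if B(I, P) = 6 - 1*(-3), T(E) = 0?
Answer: 386905/9 ≈ 42989.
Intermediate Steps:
B(I, P) = 9 (B(I, P) = 6 + 3 = 9)
(T(-5)/(-113) - 167/B(15, -14)) + 336*(8*16) = (0/(-113) - 167/9) + 336*(8*16) = (0*(-1/113) - 167*⅑) + 336*128 = (0 - 167/9) + 43008 = -167/9 + 43008 = 386905/9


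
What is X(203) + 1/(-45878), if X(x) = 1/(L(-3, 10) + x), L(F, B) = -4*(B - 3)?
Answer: 6529/1146950 ≈ 0.0056925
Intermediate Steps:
L(F, B) = 12 - 4*B (L(F, B) = -4*(-3 + B) = 12 - 4*B)
X(x) = 1/(-28 + x) (X(x) = 1/((12 - 4*10) + x) = 1/((12 - 40) + x) = 1/(-28 + x))
X(203) + 1/(-45878) = 1/(-28 + 203) + 1/(-45878) = 1/175 - 1/45878 = 6529/1146950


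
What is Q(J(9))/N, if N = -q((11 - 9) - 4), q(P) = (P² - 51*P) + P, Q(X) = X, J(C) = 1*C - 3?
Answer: -3/52 ≈ -0.057692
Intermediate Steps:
J(C) = -3 + C (J(C) = C - 3 = -3 + C)
q(P) = P² - 50*P
N = -104 (N = -((11 - 9) - 4)*(-50 + ((11 - 9) - 4)) = -(2 - 4)*(-50 + (2 - 4)) = -(-2)*(-50 - 2) = -(-2)*(-52) = -1*104 = -104)
Q(J(9))/N = (-3 + 9)/(-104) = 6*(-1/104) = -3/52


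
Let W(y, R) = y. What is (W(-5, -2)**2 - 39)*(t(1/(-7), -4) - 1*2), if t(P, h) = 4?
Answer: -28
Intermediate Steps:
(W(-5, -2)**2 - 39)*(t(1/(-7), -4) - 1*2) = ((-5)**2 - 39)*(4 - 1*2) = (25 - 39)*(4 - 2) = -14*2 = -28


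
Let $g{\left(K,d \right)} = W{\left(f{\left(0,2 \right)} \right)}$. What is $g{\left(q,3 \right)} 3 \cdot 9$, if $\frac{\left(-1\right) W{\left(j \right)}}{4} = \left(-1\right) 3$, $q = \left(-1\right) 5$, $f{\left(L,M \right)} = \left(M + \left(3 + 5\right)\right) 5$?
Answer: $324$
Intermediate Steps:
$f{\left(L,M \right)} = 40 + 5 M$ ($f{\left(L,M \right)} = \left(M + 8\right) 5 = \left(8 + M\right) 5 = 40 + 5 M$)
$q = -5$
$W{\left(j \right)} = 12$ ($W{\left(j \right)} = - 4 \left(\left(-1\right) 3\right) = \left(-4\right) \left(-3\right) = 12$)
$g{\left(K,d \right)} = 12$
$g{\left(q,3 \right)} 3 \cdot 9 = 12 \cdot 3 \cdot 9 = 36 \cdot 9 = 324$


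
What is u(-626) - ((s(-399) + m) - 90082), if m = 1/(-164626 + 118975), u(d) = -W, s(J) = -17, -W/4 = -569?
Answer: 4009207774/45651 ≈ 87823.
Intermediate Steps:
W = 2276 (W = -4*(-569) = 2276)
u(d) = -2276 (u(d) = -1*2276 = -2276)
m = -1/45651 (m = 1/(-45651) = -1/45651 ≈ -2.1905e-5)
u(-626) - ((s(-399) + m) - 90082) = -2276 - ((-17 - 1/45651) - 90082) = -2276 - (-776068/45651 - 90082) = -2276 - 1*(-4113109450/45651) = -2276 + 4113109450/45651 = 4009207774/45651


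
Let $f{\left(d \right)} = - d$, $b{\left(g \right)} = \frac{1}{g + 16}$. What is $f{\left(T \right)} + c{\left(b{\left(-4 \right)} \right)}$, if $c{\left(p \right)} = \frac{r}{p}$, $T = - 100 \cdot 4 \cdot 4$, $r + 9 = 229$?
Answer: $4240$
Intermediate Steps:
$r = 220$ ($r = -9 + 229 = 220$)
$b{\left(g \right)} = \frac{1}{16 + g}$
$T = -1600$ ($T = \left(-100\right) 16 = -1600$)
$c{\left(p \right)} = \frac{220}{p}$
$f{\left(T \right)} + c{\left(b{\left(-4 \right)} \right)} = \left(-1\right) \left(-1600\right) + \frac{220}{\frac{1}{16 - 4}} = 1600 + \frac{220}{\frac{1}{12}} = 1600 + 220 \frac{1}{\frac{1}{12}} = 1600 + 220 \cdot 12 = 1600 + 2640 = 4240$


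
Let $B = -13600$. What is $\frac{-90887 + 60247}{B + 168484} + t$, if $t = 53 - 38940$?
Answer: $- \frac{1505751187}{38721} \approx -38887.0$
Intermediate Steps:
$t = -38887$ ($t = 53 - 38940 = -38887$)
$\frac{-90887 + 60247}{B + 168484} + t = \frac{-90887 + 60247}{-13600 + 168484} - 38887 = - \frac{30640}{154884} - 38887 = \left(-30640\right) \frac{1}{154884} - 38887 = - \frac{7660}{38721} - 38887 = - \frac{1505751187}{38721}$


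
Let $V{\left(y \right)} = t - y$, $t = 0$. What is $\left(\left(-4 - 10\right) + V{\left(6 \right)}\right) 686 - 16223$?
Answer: $-29943$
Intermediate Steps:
$V{\left(y \right)} = - y$ ($V{\left(y \right)} = 0 - y = - y$)
$\left(\left(-4 - 10\right) + V{\left(6 \right)}\right) 686 - 16223 = \left(\left(-4 - 10\right) - 6\right) 686 - 16223 = \left(-14 - 6\right) 686 - 16223 = \left(-20\right) 686 - 16223 = -13720 - 16223 = -29943$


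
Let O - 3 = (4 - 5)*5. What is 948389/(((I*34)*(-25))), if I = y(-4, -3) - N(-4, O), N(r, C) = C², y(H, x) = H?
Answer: 948389/6800 ≈ 139.47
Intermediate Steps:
O = -2 (O = 3 + (4 - 5)*5 = 3 - 1*5 = 3 - 5 = -2)
I = -8 (I = -4 - 1*(-2)² = -4 - 1*4 = -4 - 4 = -8)
948389/(((I*34)*(-25))) = 948389/((-8*34*(-25))) = 948389/((-272*(-25))) = 948389/6800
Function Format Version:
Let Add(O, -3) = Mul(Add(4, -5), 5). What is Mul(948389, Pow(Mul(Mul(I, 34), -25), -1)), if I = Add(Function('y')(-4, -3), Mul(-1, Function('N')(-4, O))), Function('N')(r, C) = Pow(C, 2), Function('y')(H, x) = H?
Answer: Rational(948389, 6800) ≈ 139.47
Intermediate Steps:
O = -2 (O = Add(3, Mul(Add(4, -5), 5)) = Add(3, Mul(-1, 5)) = Add(3, -5) = -2)
I = -8 (I = Add(-4, Mul(-1, Pow(-2, 2))) = Add(-4, Mul(-1, 4)) = Add(-4, -4) = -8)
Mul(948389, Pow(Mul(Mul(I, 34), -25), -1)) = Mul(948389, Pow(Mul(Mul(-8, 34), -25), -1)) = Mul(948389, Pow(Mul(-272, -25), -1)) = Mul(948389, Pow(6800, -1)) = Mul(948389, Rational(1, 6800)) = Rational(948389, 6800)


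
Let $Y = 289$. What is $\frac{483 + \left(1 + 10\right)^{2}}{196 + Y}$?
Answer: $\frac{604}{485} \approx 1.2454$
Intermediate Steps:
$\frac{483 + \left(1 + 10\right)^{2}}{196 + Y} = \frac{483 + \left(1 + 10\right)^{2}}{196 + 289} = \frac{483 + 11^{2}}{485} = \left(483 + 121\right) \frac{1}{485} = 604 \cdot \frac{1}{485} = \frac{604}{485}$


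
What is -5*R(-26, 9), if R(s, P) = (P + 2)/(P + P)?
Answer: -55/18 ≈ -3.0556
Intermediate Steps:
R(s, P) = (2 + P)/(2*P) (R(s, P) = (2 + P)/((2*P)) = (2 + P)*(1/(2*P)) = (2 + P)/(2*P))
-5*R(-26, 9) = -5*(2 + 9)/(2*9) = -5*11/(2*9) = -5*11/18 = -55/18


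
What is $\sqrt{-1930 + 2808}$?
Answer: $\sqrt{878} \approx 29.631$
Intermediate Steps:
$\sqrt{-1930 + 2808} = \sqrt{878}$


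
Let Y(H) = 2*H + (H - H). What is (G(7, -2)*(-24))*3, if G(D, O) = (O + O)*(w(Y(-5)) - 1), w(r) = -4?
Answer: -1440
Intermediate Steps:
Y(H) = 2*H (Y(H) = 2*H + 0 = 2*H)
G(D, O) = -10*O (G(D, O) = (O + O)*(-4 - 1) = (2*O)*(-5) = -10*O)
(G(7, -2)*(-24))*3 = (-10*(-2)*(-24))*3 = (20*(-24))*3 = -480*3 = -1440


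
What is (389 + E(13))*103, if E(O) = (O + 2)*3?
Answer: 44702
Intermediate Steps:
E(O) = 6 + 3*O (E(O) = (2 + O)*3 = 6 + 3*O)
(389 + E(13))*103 = (389 + (6 + 3*13))*103 = (389 + (6 + 39))*103 = (389 + 45)*103 = 434*103 = 44702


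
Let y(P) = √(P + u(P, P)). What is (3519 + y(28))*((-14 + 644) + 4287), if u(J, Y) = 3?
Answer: 17302923 + 4917*√31 ≈ 1.7330e+7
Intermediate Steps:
y(P) = √(3 + P) (y(P) = √(P + 3) = √(3 + P))
(3519 + y(28))*((-14 + 644) + 4287) = (3519 + √(3 + 28))*((-14 + 644) + 4287) = (3519 + √31)*(630 + 4287) = (3519 + √31)*4917 = 17302923 + 4917*√31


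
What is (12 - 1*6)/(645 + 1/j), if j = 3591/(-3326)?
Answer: 21546/2312869 ≈ 0.0093157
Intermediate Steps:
j = -3591/3326 (j = 3591*(-1/3326) = -3591/3326 ≈ -1.0797)
(12 - 1*6)/(645 + 1/j) = (12 - 1*6)/(645 + 1/(-3591/3326)) = (12 - 6)/(645 - 3326/3591) = 6/(2312869/3591) = 6*(3591/2312869) = 21546/2312869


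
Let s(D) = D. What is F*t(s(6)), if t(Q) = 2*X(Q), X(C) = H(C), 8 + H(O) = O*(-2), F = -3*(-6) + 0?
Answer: -720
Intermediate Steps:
F = 18 (F = 18 + 0 = 18)
H(O) = -8 - 2*O (H(O) = -8 + O*(-2) = -8 - 2*O)
X(C) = -8 - 2*C
t(Q) = -16 - 4*Q (t(Q) = 2*(-8 - 2*Q) = -16 - 4*Q)
F*t(s(6)) = 18*(-16 - 4*6) = 18*(-16 - 24) = 18*(-40) = -720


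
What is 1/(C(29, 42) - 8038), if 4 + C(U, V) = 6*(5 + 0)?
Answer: -1/8012 ≈ -0.00012481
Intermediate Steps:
C(U, V) = 26 (C(U, V) = -4 + 6*(5 + 0) = -4 + 6*5 = -4 + 30 = 26)
1/(C(29, 42) - 8038) = 1/(26 - 8038) = 1/(-8012) = -1/8012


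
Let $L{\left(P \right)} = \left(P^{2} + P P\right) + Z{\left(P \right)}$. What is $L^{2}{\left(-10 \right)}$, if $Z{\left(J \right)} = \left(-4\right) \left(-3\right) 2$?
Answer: $50176$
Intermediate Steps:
$Z{\left(J \right)} = 24$ ($Z{\left(J \right)} = 12 \cdot 2 = 24$)
$L{\left(P \right)} = 24 + 2 P^{2}$ ($L{\left(P \right)} = \left(P^{2} + P P\right) + 24 = \left(P^{2} + P^{2}\right) + 24 = 2 P^{2} + 24 = 24 + 2 P^{2}$)
$L^{2}{\left(-10 \right)} = \left(24 + 2 \left(-10\right)^{2}\right)^{2} = \left(24 + 2 \cdot 100\right)^{2} = \left(24 + 200\right)^{2} = 224^{2} = 50176$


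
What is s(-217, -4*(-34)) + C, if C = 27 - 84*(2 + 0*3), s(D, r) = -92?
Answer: -233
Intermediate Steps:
C = -141 (C = 27 - 84*(2 + 0) = 27 - 84*2 = 27 - 168 = -141)
s(-217, -4*(-34)) + C = -92 - 141 = -233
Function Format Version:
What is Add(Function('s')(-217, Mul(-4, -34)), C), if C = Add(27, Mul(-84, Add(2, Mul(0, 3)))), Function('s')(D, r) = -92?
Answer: -233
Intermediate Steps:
C = -141 (C = Add(27, Mul(-84, Add(2, 0))) = Add(27, Mul(-84, 2)) = Add(27, -168) = -141)
Add(Function('s')(-217, Mul(-4, -34)), C) = Add(-92, -141) = -233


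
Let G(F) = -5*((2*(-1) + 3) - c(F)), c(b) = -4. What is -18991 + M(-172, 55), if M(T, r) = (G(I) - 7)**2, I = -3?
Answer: -17967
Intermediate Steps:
G(F) = -25 (G(F) = -5*((2*(-1) + 3) - 1*(-4)) = -5*((-2 + 3) + 4) = -5*(1 + 4) = -5*5 = -25)
M(T, r) = 1024 (M(T, r) = (-25 - 7)**2 = (-32)**2 = 1024)
-18991 + M(-172, 55) = -18991 + 1024 = -17967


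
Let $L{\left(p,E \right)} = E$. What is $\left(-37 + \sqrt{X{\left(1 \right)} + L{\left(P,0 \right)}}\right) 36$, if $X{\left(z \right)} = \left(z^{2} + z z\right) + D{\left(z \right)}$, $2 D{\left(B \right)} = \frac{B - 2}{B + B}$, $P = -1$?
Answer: $-1332 + 18 \sqrt{7} \approx -1284.4$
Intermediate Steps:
$D{\left(B \right)} = \frac{-2 + B}{4 B}$ ($D{\left(B \right)} = \frac{\left(B - 2\right) \frac{1}{B + B}}{2} = \frac{\left(-2 + B\right) \frac{1}{2 B}}{2} = \frac{\frac{1}{2} \frac{1}{B} \left(-2 + B\right)}{2} = \frac{-2 + B}{4 B}$)
$X{\left(z \right)} = 2 z^{2} + \frac{-2 + z}{4 z}$ ($X{\left(z \right)} = \left(z^{2} + z z\right) + \frac{-2 + z}{4 z} = \left(z^{2} + z^{2}\right) + \frac{-2 + z}{4 z} = 2 z^{2} + \frac{-2 + z}{4 z}$)
$\left(-37 + \sqrt{X{\left(1 \right)} + L{\left(P,0 \right)}}\right) 36 = \left(-37 + \sqrt{\frac{-2 + 1 + 8 \cdot 1^{3}}{4 \cdot 1} + 0}\right) 36 = \left(-37 + \sqrt{\frac{1}{4} \cdot 1 \left(-2 + 1 + 8 \cdot 1\right) + 0}\right) 36 = \left(-37 + \sqrt{\frac{1}{4} \cdot 1 \left(-2 + 1 + 8\right) + 0}\right) 36 = \left(-37 + \sqrt{\frac{1}{4} \cdot 1 \cdot 7 + 0}\right) 36 = \left(-37 + \sqrt{\frac{7}{4} + 0}\right) 36 = \left(-37 + \sqrt{\frac{7}{4}}\right) 36 = \left(-37 + \frac{\sqrt{7}}{2}\right) 36 = -1332 + 18 \sqrt{7}$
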